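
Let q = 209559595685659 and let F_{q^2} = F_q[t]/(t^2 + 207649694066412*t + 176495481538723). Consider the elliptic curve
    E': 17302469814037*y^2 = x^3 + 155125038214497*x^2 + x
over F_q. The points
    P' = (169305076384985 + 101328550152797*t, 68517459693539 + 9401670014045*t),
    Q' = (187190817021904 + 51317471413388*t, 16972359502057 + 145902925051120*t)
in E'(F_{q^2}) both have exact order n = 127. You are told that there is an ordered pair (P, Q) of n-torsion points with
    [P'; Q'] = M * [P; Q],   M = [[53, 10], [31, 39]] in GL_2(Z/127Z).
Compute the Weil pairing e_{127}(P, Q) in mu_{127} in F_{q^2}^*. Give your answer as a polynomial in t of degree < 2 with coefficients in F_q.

24616817396134 + 163182977378964*t

The 127-Weil pairing on E[127] over F_{209559595685659} is alternating-bilinear: e_{127}(P',Q') = e_{127}(P,Q)^det(M).
Inverting 106 mod 127: 6. Thus e_{127}(P,Q) = e(P',Q')^{6}.
Undo Montgomery via alpha=123445137702702, beta=35939024758649: (a',b')=(142946756053350,105248142074043) over F_{209559595685659}.
n = 127 = (1111111)_2 (7 bits, wt 7); accumulate f_{127,P'}(Q'+S)/f_{127,P'}(S) along the 6-step ladder.
Result: e(P',Q') = 166256045658097 + 149576607540788*t.
(166256045658097 + 149576607540788*t)^{6} mod (209559595685659,f) = 24616817396134 + 163182977378964*t.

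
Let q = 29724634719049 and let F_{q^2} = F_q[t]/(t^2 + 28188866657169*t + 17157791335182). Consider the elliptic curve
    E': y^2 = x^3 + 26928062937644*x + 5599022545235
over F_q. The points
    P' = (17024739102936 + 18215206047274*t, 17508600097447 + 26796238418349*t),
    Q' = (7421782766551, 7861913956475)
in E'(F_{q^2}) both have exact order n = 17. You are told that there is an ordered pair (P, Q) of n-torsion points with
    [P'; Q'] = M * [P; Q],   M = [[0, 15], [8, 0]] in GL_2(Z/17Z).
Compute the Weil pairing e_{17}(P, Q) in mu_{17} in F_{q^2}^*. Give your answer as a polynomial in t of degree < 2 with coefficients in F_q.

24469003465324 + 27660576083936*t

Alternating bilinearity on E[17] (values in mu_{17} in F_{29724634719049^2}) gives e(P',Q') = e(P,Q)^det(M).
So e_{17}(P,Q) = e_{17}(P',Q')^{16}, since 16*16 = 1 mod 17.
Double-and-add over 10001: 5-1 doublings, 2-1 additions; each step l_{T,T}/v_{2T} or l_{T,P'}/v at Q'+S for random S.
Miller gives e_{17}(P',Q') = 16147648678886 + 2064058635113*t in F_{29724634719049^2}.
Raise to 16: e(P,Q) = 24469003465324 + 27660576083936*t in mu_{17}.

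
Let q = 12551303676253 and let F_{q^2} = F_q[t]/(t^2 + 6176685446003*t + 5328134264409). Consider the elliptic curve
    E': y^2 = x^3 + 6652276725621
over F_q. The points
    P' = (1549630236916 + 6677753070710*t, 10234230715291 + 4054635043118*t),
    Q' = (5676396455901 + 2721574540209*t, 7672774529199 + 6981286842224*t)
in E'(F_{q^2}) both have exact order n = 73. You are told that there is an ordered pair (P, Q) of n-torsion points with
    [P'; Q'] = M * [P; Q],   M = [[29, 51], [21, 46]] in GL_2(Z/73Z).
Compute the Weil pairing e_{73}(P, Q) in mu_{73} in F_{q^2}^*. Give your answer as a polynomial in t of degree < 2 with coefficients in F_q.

e_{73}(aP+bQ,cP+dQ) = e_{73}(P,Q)^(ad-bc); with (a,b,c,d)=(29,51,21,46) this gives the det-73 law.
det(M) mod 73 = 44; its inverse in (Z/73)^* is 5 (check: 44*5 mod 73 = 1).
7-bit Miller (1001001) on E'/F_{12551303676253} with a'=0, b'=6652276725621: accumulate tangent/chord ratios at Q'+S and P'+S'.
e_{73}(P',Q') = 7201548072322 + 8079567500946*t.
Raise to 5: e(P,Q) = 11952425038407 + 9558693548931*t in mu_{73}.

11952425038407 + 9558693548931*t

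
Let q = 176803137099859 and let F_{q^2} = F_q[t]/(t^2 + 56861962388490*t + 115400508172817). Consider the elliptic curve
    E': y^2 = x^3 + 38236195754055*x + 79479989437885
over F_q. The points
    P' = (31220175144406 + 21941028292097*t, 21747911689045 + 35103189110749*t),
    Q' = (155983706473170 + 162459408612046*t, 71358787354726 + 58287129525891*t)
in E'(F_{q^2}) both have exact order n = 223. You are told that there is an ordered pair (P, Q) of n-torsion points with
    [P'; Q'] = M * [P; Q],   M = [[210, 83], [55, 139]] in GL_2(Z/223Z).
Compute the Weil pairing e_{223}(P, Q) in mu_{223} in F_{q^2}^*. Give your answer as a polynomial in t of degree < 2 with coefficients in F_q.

90415007868839 + 119055619844244*t

Since e_{223}(P,P)=e_{223}(Q,Q)=1 and e_{223}(Q,P)=e_{223}(P,Q)^{-1}, expanding e_{223}(210*P + 83*Q,55*P + 139*Q) leaves e(P,Q)^det(M).
det(M) mod 223 = 95; its inverse in (Z/223)^* is 54 (check: 95*54 mod 223 = 1).
Build f_{223,P'} and f_{223,Q'} via the 8-bit ladder of 223=11011111_2; evaluate at shifted divisors; quotient in F_{176803137099859^2}.
Miller gives e_{223}(P',Q') = 62994195030862 + 98915566824490*t in F_{176803137099859^2}.
Finally e_{223}(P,Q) = 90415007868839 + 119055619844244*t.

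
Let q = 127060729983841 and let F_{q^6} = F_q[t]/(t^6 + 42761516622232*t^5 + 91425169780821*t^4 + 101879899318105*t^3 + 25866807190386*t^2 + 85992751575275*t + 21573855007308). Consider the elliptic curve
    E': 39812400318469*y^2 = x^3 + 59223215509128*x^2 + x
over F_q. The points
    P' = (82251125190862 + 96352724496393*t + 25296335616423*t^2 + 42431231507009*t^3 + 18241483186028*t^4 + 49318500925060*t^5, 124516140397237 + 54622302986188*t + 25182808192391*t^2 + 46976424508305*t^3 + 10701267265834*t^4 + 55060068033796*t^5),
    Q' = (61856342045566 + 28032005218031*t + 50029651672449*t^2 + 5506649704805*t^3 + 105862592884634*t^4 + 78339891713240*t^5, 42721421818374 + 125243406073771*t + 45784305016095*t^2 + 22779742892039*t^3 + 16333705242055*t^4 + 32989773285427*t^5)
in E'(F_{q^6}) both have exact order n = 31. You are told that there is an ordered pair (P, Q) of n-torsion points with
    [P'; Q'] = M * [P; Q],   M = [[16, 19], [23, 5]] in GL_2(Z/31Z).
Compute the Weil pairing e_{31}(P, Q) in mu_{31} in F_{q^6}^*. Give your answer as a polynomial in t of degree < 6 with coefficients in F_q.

58376790609484 + 98824988017037*t + 105677303577520*t^2 + 10651195823224*t^3 + 32653696295785*t^4 + 120583405407458*t^5

e_{31} is bilinear + alternating on E[31], so e_{31}(16*P + 19*Q, 23*P + 5*Q) = e_{31}(P,Q)^(16*5-19*23).
Inverting 15 mod 31: 29. Thus e_{31}(P,Q) = e(P',Q')^{29}.
Montgomery->Weierstrass: x_W = 39047788474191*x+86305874435350, y_W=39047788474191*y on F_{127060729983841}; lands on y^2=x^3+1057888772570.
Double-and-add over 11111: 5-1 doublings, 5-1 additions; each step l_{T,T}/v_{2T} or l_{T,P'}/v at Q'+S for random S.
f_P(D_Q)/f_Q(D_P) = 11773058507136 + 31278792580746*t + 58806414658571*t^2 + 120883438671528*t^3 + 79992822007101*t^4 + 121874814923165*t^5.
Thus e_{31}(P,Q) = 58376790609484 + 98824988017037*t + 105677303577520*t^2 + 10651195823224*t^3 + 32653696295785*t^4 + 120583405407458*t^5.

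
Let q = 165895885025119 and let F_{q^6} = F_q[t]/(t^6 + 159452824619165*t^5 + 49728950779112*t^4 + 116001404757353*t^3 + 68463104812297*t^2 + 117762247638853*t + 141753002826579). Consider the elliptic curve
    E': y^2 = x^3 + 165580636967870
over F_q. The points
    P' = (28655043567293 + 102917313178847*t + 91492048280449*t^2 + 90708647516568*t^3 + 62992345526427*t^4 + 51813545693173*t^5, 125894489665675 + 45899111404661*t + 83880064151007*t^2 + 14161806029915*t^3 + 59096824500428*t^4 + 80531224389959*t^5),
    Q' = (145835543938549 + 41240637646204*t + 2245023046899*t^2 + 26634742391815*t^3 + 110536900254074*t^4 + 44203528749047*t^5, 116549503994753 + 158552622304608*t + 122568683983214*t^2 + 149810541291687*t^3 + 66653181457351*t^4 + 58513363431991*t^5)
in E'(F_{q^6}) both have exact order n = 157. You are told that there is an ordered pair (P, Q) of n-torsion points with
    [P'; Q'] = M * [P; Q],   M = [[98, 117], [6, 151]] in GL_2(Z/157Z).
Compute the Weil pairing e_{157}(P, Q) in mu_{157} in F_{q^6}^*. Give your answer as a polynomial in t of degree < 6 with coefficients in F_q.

e_{157} is bilinear + alternating on E[157], so e_{157}(98*P + 117*Q, 6*P + 151*Q) = e_{157}(P,Q)^(98*151-117*6).
det(M) mod 157 = 123; its inverse in (Z/157)^* is 60 (check: 123*60 mod 157 = 1).
Miller loop for e_{157} over F_{165895885025119^6}: bits of 157 = 10011101; 7 double steps + 4 add steps, l/v at each.
e_{157}(P',Q') = 88352503685497 + 104625456983449*t + 50400710283308*t^2 + 88202606483962*t^3 + 141621233097596*t^4 + 116932418581944*t^5.
Hence e(P,Q) = 103233310470110 + 146284040918367*t + 53080737457873*t^2 + 352916773315*t^3 + 61484968720058*t^4 + 22306871016763*t^5 in F_{165895885025119^6}^*.

103233310470110 + 146284040918367*t + 53080737457873*t^2 + 352916773315*t^3 + 61484968720058*t^4 + 22306871016763*t^5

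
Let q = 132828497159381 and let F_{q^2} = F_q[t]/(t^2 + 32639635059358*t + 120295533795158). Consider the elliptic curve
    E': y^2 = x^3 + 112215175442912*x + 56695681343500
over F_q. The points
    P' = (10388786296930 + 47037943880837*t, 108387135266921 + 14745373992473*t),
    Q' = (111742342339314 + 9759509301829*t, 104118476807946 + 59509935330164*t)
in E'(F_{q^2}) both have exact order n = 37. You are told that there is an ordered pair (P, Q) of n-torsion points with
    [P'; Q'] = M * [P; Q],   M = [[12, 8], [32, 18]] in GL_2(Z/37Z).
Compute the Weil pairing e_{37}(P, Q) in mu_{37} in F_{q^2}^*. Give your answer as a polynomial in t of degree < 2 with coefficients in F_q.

91191492190347 + 103108718210510*t

Under M = [[12,8],[32,18]] in GL_2(Z/37), e_{37}(P',Q') = e_{37}(P,Q)^(12*18-8*32 mod 37).
Inverting 34 mod 37: 12. Thus e_{37}(P,Q) = e(P',Q')^{12}.
Build f_{37,P'} and f_{37,Q'} via the 6-bit ladder of 37=100101_2; evaluate at shifted divisors; quotient in F_{132828497159381^2}.
So e_{37}(P',Q') = 121486925580182 + 72638952404864*t.
Hence e(P,Q) = 91191492190347 + 103108718210510*t in F_{132828497159381^2}^*.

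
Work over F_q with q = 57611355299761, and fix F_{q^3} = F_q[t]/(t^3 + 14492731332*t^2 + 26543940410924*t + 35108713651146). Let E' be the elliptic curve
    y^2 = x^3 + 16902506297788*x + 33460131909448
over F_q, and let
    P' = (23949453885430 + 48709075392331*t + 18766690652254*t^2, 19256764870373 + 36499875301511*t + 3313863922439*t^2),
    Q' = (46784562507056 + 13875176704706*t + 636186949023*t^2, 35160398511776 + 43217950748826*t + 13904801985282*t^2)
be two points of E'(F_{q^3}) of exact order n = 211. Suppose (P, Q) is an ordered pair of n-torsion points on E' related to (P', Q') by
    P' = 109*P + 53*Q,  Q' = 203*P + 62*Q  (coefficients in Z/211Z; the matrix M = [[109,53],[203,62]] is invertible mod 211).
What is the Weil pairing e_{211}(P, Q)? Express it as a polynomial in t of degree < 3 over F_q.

34458663969739 + 21729949164313*t + 18146910051251*t^2

Since e_{211}(P,P)=e_{211}(Q,Q)=1 and e_{211}(Q,P)=e_{211}(P,Q)^{-1}, expanding e_{211}(109*P + 53*Q,203*P + 62*Q) leaves e(P,Q)^det(M).
So e_{211}(P,Q) = e_{211}(P',Q')^{132}, since 8*132 = 1 mod 211.
n = 211 = (11010011)_2 (8 bits, wt 5); accumulate f_{211,P'}(Q'+S)/f_{211,P'}(S) along the 7-step ladder.
Miller gives e_{211}(P',Q') = 14540577682231 + 9579901482035*t + 19487408411175*t^2 in F_{57611355299761^3}.
Hence e(P,Q) = 34458663969739 + 21729949164313*t + 18146910051251*t^2 in F_{57611355299761^3}^*.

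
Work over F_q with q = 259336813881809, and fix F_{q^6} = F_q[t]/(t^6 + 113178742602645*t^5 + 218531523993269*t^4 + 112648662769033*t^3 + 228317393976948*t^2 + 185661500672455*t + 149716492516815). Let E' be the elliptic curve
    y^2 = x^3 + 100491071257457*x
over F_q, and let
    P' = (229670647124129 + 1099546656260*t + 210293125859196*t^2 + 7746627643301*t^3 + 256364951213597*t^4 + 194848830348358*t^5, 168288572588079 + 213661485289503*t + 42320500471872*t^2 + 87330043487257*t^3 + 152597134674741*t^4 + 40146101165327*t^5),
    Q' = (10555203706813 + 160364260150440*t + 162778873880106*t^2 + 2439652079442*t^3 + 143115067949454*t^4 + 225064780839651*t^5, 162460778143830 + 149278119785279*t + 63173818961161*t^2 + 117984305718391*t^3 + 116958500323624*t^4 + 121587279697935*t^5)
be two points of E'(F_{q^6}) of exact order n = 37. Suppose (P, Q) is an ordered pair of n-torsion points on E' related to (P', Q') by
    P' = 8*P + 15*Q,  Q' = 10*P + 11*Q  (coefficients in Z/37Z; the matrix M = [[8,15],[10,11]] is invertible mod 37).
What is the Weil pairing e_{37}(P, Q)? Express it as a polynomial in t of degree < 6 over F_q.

Since e_{37}(P,P)=e_{37}(Q,Q)=1 and e_{37}(Q,P)=e_{37}(P,Q)^{-1}, expanding e_{37}(8*P + 15*Q,10*P + 11*Q) leaves e(P,Q)^det(M).
So e_{37}(P,Q) = e_{37}(P',Q')^{34}, since 12*34 = 1 mod 37.
6-bit Miller (100101) on E'/F_{259336813881809} with a'=100491071257457, b'=0: accumulate tangent/chord ratios at Q'+S and P'+S'.
f_P(D_Q)/f_Q(D_P) = 21809173569039 + 86842017604153*t + 166101704674455*t^2 + 5055887702847*t^3 + 232115245657226*t^4 + 47774984951916*t^5.
Raise to 34: e(P,Q) = 48890388504898 + 117827605995635*t + 41066747129133*t^2 + 95835906603653*t^3 + 54552340818905*t^4 + 110349424157879*t^5 in mu_{37}.

48890388504898 + 117827605995635*t + 41066747129133*t^2 + 95835906603653*t^3 + 54552340818905*t^4 + 110349424157879*t^5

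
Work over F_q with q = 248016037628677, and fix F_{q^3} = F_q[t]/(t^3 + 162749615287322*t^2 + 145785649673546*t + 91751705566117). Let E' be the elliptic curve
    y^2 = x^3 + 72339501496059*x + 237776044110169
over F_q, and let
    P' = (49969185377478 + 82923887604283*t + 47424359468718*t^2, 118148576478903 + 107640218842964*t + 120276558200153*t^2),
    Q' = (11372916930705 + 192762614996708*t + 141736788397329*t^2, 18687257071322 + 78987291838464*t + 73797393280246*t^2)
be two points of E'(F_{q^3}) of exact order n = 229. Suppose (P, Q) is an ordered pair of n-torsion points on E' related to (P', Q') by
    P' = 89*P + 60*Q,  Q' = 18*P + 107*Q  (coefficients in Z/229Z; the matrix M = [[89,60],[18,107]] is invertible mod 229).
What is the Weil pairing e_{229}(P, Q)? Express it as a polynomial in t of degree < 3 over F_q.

e_{229}(aP+bQ,cP+dQ) = e_{229}(P,Q)^(ad-bc); with (a,b,c,d)=(89,60,18,107) this gives the det-229 law.
det M = 89*107 - 60*18 = 8443 = 199 (mod 229); 199^{-1} = 145 (mod 229).
Double-and-add over 11100101: 8-1 doublings, 5-1 additions; each step l_{T,T}/v_{2T} or l_{T,P'}/v at Q'+S for random S.
So e_{229}(P',Q') = 142207639557623 + 245268853107918*t + 24107340888347*t^2.
e_{229}(P,Q) = (142207639557623 + 245268853107918*t + 24107340888347*t^2)^{145} = 175588724795982 + 8907698238183*t + 78011901705481*t^2.

175588724795982 + 8907698238183*t + 78011901705481*t^2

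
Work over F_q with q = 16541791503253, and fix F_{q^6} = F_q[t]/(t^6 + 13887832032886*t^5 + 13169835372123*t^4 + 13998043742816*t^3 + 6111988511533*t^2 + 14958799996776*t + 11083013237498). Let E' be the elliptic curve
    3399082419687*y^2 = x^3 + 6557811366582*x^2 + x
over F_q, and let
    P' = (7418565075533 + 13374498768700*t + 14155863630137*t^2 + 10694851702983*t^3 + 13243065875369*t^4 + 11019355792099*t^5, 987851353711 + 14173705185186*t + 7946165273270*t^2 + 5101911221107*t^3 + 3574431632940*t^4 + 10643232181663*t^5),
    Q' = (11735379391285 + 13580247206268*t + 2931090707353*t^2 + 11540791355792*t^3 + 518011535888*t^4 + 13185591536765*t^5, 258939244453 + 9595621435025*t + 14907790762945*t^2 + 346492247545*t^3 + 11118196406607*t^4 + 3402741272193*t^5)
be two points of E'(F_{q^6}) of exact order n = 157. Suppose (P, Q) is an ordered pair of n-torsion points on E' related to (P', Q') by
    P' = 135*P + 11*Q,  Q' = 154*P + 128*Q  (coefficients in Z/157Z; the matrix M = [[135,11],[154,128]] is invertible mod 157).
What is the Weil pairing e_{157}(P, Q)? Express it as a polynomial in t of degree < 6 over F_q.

e_{157} is bilinear + alternating on E[157], so e_{157}(135*P + 11*Q, 154*P + 128*Q) = e_{157}(P,Q)^(135*128-11*154).
So e_{157}(P,Q) = e_{157}(P',Q')^{84}, since 43*84 = 1 mod 157.
Montgomery->Weierstrass: x_W = 4794306103488*x+6499286564728, y_W=4794306103488*y on F_{16541791503253}; lands on y^2=x^3+10114718039913*x+9314973648769.
8-bit Miller (10011101) on E'/F_{16541791503253} with a'=10114718039913, b'=9314973648769: accumulate tangent/chord ratios at Q'+S and P'+S'.
So e_{157}(P',Q') = 7435519021994 + 5349973720127*t + 12377318870684*t^2 + 12833157278060*t^3 + 2547441430552*t^4 + 3437368331999*t^5.
Hence e(P,Q) = 8777948293715 + 6927538703594*t + 14316681858588*t^2 + 9541414493629*t^3 + 7611266856819*t^4 + 12674166279314*t^5 in F_{16541791503253^6}^*.

8777948293715 + 6927538703594*t + 14316681858588*t^2 + 9541414493629*t^3 + 7611266856819*t^4 + 12674166279314*t^5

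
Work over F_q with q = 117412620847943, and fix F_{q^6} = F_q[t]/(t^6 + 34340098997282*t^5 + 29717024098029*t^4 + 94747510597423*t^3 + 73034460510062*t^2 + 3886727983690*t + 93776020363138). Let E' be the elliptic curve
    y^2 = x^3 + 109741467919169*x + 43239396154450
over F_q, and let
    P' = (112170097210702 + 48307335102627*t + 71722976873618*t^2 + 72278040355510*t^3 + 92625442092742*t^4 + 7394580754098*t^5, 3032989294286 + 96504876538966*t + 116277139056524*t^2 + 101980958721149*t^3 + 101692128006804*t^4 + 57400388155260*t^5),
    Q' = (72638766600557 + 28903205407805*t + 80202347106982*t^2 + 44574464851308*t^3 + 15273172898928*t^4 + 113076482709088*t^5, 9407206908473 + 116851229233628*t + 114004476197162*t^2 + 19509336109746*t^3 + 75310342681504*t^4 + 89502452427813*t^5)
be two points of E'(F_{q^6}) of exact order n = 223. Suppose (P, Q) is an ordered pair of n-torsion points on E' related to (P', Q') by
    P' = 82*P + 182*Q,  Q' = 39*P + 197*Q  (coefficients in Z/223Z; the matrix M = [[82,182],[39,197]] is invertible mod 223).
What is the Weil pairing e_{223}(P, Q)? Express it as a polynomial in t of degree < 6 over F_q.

Alternating bilinearity on E[223] (values in mu_{223} in F_{117412620847943^6}) gives e(P',Q') = e(P,Q)^det(M).
Inverting 136 mod 223: 41. Thus e_{223}(P,Q) = e(P',Q')^{41}.
8-bit Miller (11011111) on E'/F_{117412620847943} with a'=109741467919169, b'=43239396154450: accumulate tangent/chord ratios at Q'+S and P'+S'.
Miller gives e_{223}(P',Q') = 54528029983064 + 14363083442598*t + 67197120683441*t^2 + 48759988776292*t^3 + 5977949721356*t^4 + 24897860572981*t^5 in F_{117412620847943^6}.
Thus e_{223}(P,Q) = 45795683014579 + 78257102490391*t + 53171829405740*t^2 + 109125219149886*t^3 + 31252513255996*t^4 + 41195440240826*t^5.

45795683014579 + 78257102490391*t + 53171829405740*t^2 + 109125219149886*t^3 + 31252513255996*t^4 + 41195440240826*t^5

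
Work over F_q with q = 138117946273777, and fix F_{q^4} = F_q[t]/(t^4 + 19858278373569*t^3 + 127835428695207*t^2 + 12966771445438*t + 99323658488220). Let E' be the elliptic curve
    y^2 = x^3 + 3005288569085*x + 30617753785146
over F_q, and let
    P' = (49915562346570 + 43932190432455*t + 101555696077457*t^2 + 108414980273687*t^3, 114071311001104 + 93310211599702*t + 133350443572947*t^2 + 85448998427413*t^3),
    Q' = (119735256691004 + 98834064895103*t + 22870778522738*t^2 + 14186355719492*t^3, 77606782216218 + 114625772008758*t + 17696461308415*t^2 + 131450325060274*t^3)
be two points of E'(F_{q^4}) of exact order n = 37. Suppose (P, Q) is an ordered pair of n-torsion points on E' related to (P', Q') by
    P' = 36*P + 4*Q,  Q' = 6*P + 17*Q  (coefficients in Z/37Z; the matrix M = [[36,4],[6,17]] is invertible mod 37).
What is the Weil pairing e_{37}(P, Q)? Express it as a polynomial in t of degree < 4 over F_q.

Under M = [[36,4],[6,17]] in GL_2(Z/37), e_{37}(P',Q') = e_{37}(P,Q)^(36*17-4*6 mod 37).
Hence e(P,Q) = e(P',Q')^{9} where 9 = 33^{-1} mod 37.
n = 37 = (100101)_2 (6 bits, wt 3); accumulate f_{37,P'}(Q'+S)/f_{37,P'}(S) along the 5-step ladder.
Miller gives e_{37}(P',Q') = 88713256368933 + 83616191771555*t + 24049266588679*t^2 + 131493769410681*t^3 in F_{138117946273777^4}.
Hence e(P,Q) = 23391825975751 + 98577319289012*t + 72551903646557*t^2 + 105099710884860*t^3 in F_{138117946273777^4}^*.

23391825975751 + 98577319289012*t + 72551903646557*t^2 + 105099710884860*t^3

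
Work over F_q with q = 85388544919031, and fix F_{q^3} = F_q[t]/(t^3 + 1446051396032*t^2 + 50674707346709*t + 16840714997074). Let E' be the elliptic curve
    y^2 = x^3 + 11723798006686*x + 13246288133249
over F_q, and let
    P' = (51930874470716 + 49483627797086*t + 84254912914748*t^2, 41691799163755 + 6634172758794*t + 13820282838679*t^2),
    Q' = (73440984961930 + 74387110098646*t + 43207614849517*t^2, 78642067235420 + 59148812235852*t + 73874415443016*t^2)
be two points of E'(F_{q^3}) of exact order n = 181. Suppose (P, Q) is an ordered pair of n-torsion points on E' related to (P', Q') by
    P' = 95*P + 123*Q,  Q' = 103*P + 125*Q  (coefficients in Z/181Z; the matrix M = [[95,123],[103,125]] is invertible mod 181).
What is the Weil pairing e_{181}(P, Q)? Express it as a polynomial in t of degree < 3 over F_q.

e_{181} is bilinear + alternating on E[181], so e_{181}(95*P + 123*Q, 103*P + 125*Q) = e_{181}(P,Q)^(95*125-123*103).
95*125 - 123*103 = -794; reduced mod 181: det = 111, inverse 106.
8-bit Miller (10110101) on E'/F_{85388544919031} with a'=11723798006686, b'=13246288133249: accumulate tangent/chord ratios at Q'+S and P'+S'.
f_P(D_Q)/f_Q(D_P) = 70735612913506 + 81262865174697*t + 45057118051879*t^2.
(70735612913506 + 81262865174697*t + 45057118051879*t^2)^{106} mod (85388544919031,f) = 69134593944080 + 47452717338238*t + 41944652682601*t^2.

69134593944080 + 47452717338238*t + 41944652682601*t^2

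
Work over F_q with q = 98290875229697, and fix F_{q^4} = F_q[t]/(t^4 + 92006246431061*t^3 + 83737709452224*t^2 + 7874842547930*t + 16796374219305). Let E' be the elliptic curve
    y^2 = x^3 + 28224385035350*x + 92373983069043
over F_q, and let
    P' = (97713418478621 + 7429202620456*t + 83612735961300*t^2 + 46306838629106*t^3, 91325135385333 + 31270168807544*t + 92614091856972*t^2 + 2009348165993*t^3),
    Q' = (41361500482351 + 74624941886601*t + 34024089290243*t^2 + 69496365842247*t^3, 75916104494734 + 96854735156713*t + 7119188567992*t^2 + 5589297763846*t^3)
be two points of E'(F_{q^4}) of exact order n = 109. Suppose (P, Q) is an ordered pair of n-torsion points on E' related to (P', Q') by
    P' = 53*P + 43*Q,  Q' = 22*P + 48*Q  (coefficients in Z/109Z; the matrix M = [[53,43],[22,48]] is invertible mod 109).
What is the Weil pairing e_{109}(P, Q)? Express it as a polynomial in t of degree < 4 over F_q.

e_{109}(aP+bQ,cP+dQ) = e_{109}(P,Q)^(ad-bc); with (a,b,c,d)=(53,43,22,48) this gives the det-109 law.
Inverting 72 mod 109: 53. Thus e_{109}(P,Q) = e(P',Q')^{53}.
Double-and-add over 1101101: 7-1 doublings, 5-1 additions; each step l_{T,T}/v_{2T} or l_{T,P'}/v at Q'+S for random S.
The quotient is 11480040293622 + 36789506029016*t + 17922943729520*t^2 + 38964420829415*t^3.
Finally e_{109}(P,Q) = 4664085821968 + 4135465319962*t + 53071005858771*t^2 + 24469936606107*t^3.

4664085821968 + 4135465319962*t + 53071005858771*t^2 + 24469936606107*t^3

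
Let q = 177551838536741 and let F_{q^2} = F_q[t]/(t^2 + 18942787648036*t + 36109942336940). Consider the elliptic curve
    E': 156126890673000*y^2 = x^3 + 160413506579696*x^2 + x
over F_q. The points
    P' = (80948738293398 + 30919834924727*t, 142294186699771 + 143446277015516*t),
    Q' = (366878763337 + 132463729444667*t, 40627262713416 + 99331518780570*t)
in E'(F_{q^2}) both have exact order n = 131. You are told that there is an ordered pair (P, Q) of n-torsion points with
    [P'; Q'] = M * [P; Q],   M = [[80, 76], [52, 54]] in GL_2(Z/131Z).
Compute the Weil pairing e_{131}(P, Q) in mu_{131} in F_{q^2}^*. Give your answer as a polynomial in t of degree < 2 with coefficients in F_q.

113925613013824 + 80234396256385*t

e_{131} is bilinear + alternating on E[131], so e_{131}(80*P + 76*Q, 52*P + 54*Q) = e_{131}(P,Q)^(80*54-76*52).
So e_{131}(P,Q) = e_{131}(P',Q')^{110}, since 106*110 = 1 mod 131.
Set x_W=11021682734546*u+45463638794607, y_W=11021682734546*v; then E': y_W^2=x_W^3+42631286793011*x_W+85833090857470.
8-bit Miller (10000011) on E'/F_{177551838536741} with a'=42631286793011, b'=85833090857470: accumulate tangent/chord ratios at Q'+S and P'+S'.
Result: e(P',Q') = 44398140795658 + 100710204071373*t.
Thus e_{131}(P,Q) = 113925613013824 + 80234396256385*t.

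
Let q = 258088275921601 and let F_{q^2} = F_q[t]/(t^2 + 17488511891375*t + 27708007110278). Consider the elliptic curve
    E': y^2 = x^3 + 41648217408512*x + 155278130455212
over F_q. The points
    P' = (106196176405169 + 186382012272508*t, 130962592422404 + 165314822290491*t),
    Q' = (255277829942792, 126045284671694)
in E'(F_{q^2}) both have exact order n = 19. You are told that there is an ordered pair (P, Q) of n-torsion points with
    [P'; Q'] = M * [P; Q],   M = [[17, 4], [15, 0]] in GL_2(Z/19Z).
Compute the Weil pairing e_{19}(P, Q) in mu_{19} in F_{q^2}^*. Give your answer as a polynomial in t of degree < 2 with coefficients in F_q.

124116341263735 + 172448875809152*t

Under M = [[17,4],[15,0]] in GL_2(Z/19), e_{19}(P',Q') = e_{19}(P,Q)^(17*0-4*15 mod 19).
17*0 - 4*15 = -60; reduced mod 19: det = 16, inverse 6.
Miller loop for e_{19} over F_{258088275921601^2}: bits of 19 = 10011; 4 double steps + 2 add steps, l/v at each.
So e_{19}(P',Q') = 123893125069941 + 220581530708204*t.
Hence e(P,Q) = 124116341263735 + 172448875809152*t in F_{258088275921601^2}^*.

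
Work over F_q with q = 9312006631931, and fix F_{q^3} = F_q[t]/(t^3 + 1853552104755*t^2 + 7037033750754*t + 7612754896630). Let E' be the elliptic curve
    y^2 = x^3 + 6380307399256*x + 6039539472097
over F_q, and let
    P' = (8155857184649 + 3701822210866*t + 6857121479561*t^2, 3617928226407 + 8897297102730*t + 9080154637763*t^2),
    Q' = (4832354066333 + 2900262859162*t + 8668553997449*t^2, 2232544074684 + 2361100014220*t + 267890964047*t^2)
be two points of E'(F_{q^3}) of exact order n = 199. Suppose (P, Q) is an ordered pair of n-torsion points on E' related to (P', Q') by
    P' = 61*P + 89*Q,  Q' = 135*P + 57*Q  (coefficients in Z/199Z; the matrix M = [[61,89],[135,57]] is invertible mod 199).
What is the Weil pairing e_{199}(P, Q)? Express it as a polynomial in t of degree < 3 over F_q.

3400081808443 + 3241739831296*t + 2226506124576*t^2

Under M = [[61,89],[135,57]] in GL_2(Z/199), e_{199}(P',Q') = e_{199}(P,Q)^(61*57-89*135 mod 199).
So e_{199}(P,Q) = e_{199}(P',Q')^{21}, since 19*21 = 1 mod 199.
n = 199 = (11000111)_2 (8 bits, wt 5); accumulate f_{199,P'}(Q'+S)/f_{199,P'}(S) along the 7-step ladder.
So e_{199}(P',Q') = 4819765476537 + 2431318223745*t + 5264801690723*t^2.
e_{199}(P,Q) = (4819765476537 + 2431318223745*t + 5264801690723*t^2)^{21} = 3400081808443 + 3241739831296*t + 2226506124576*t^2.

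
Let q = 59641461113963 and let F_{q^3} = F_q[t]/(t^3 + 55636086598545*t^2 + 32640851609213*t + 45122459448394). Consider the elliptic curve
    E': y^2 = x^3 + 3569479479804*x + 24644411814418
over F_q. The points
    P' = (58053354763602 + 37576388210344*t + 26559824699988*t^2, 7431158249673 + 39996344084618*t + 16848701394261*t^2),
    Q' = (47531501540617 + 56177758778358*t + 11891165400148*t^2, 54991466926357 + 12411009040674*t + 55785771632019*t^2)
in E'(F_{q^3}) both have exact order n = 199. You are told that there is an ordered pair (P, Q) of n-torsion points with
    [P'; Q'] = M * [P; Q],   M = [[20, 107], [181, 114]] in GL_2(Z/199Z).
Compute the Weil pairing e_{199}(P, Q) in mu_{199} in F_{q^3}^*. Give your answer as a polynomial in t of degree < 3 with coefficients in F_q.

e_{199} is bilinear + alternating on E[199], so e_{199}(20*P + 107*Q, 181*P + 114*Q) = e_{199}(P,Q)^(20*114-107*181).
Inverting 27 mod 199: 59. Thus e_{199}(P,Q) = e(P',Q')^{59}.
Build f_{199,P'} and f_{199,Q'} via the 8-bit ladder of 199=11000111_2; evaluate at shifted divisors; quotient in F_{59641461113963^3}.
So e_{199}(P',Q') = 34907603007843 + 12998538574801*t + 41537418095771*t^2.
e_{199}(P,Q) = (34907603007843 + 12998538574801*t + 41537418095771*t^2)^{59} = 35550492574629 + 10785340766390*t + 41574162882648*t^2.

35550492574629 + 10785340766390*t + 41574162882648*t^2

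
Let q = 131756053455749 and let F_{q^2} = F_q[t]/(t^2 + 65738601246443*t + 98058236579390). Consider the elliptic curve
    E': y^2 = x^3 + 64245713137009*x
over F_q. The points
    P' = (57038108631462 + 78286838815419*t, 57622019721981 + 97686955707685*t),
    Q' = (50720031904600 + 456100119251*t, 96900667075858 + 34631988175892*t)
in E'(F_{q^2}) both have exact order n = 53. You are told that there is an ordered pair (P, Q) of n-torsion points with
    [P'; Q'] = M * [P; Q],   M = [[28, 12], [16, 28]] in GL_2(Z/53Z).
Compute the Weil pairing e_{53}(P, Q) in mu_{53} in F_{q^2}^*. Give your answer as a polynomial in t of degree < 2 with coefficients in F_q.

71384670935192 + 52502595166154*t

Under M = [[28,12],[16,28]] in GL_2(Z/53), e_{53}(P',Q') = e_{53}(P,Q)^(28*28-12*16 mod 53).
det M = 28*28 - 12*16 = 592 = 9 (mod 53); 9^{-1} = 6 (mod 53).
Miller loop for e_{53} over F_{131756053455749^2}: bits of 53 = 110101; 5 double steps + 3 add steps, l/v at each.
Miller gives e_{53}(P',Q') = 117475793527472 + 89787650433364*t in F_{131756053455749^2}.
Finally e_{53}(P,Q) = 71384670935192 + 52502595166154*t.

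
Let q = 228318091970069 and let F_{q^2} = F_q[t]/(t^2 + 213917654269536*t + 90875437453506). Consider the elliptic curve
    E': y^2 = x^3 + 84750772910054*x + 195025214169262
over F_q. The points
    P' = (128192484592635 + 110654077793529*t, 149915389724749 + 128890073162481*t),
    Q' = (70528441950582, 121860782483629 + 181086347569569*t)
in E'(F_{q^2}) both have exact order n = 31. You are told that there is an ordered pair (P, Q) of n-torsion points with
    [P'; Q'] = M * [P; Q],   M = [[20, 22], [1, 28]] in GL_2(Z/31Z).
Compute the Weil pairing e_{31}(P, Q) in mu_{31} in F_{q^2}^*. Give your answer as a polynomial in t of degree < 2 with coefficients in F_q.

127325314130405 + 179893421336063*t

The 31-Weil pairing on E[31] over F_{228318091970069} is alternating-bilinear: e_{31}(P',Q') = e_{31}(P,Q)^det(M).
So e_{31}(P,Q) = e_{31}(P',Q')^{17}, since 11*17 = 1 mod 31.
5-bit Miller (11111) on E'/F_{228318091970069} with a'=84750772910054, b'=195025214169262: accumulate tangent/chord ratios at Q'+S and P'+S'.
Miller gives e_{31}(P',Q') = 112239434227836 + 188382720769581*t in F_{228318091970069^2}.
e_{31}(P,Q) = (112239434227836 + 188382720769581*t)^{17} = 127325314130405 + 179893421336063*t.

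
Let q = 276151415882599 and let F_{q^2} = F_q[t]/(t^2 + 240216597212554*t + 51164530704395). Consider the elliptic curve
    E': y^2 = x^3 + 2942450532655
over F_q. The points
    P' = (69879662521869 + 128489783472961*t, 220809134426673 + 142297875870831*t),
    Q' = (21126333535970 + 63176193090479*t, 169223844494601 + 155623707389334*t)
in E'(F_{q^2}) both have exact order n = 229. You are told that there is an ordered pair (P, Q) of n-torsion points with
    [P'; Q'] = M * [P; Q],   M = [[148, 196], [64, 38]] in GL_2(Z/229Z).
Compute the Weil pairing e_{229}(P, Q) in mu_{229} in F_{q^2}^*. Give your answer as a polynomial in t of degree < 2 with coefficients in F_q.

Since e_{229}(P,P)=e_{229}(Q,Q)=1 and e_{229}(Q,P)=e_{229}(P,Q)^{-1}, expanding e_{229}(148*P + 196*Q,64*P + 38*Q) leaves e(P,Q)^det(M).
det(M) mod 229 = 179; its inverse in (Z/229)^* is 87 (check: 179*87 mod 229 = 1).
Double-and-add over 11100101: 8-1 doublings, 5-1 additions; each step l_{T,T}/v_{2T} or l_{T,P'}/v at Q'+S for random S.
The quotient is 95475089423925 + 242842121813675*t.
Hence e(P,Q) = 6078839531141 + 108878167658072*t in F_{276151415882599^2}^*.

6078839531141 + 108878167658072*t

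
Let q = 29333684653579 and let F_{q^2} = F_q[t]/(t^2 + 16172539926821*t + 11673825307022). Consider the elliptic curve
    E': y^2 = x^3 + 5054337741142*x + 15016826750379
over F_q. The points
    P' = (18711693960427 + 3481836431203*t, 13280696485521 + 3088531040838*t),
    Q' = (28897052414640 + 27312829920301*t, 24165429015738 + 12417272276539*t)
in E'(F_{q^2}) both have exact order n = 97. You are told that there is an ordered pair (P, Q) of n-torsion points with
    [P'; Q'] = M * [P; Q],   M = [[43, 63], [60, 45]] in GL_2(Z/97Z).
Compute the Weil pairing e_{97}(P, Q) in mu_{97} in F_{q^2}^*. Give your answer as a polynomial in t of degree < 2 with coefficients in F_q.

e_{97} is bilinear + alternating on E[97], so e_{97}(43*P + 63*Q, 60*P + 45*Q) = e_{97}(P,Q)^(43*45-63*60).
det M = 43*45 - 63*60 = -1845 = 95 (mod 97); 95^{-1} = 48 (mod 97).
7-bit Miller (1100001) on E'/F_{29333684653579} with a'=5054337741142, b'=15016826750379: accumulate tangent/chord ratios at Q'+S and P'+S'.
Result: e(P',Q') = 26024048627814 + 20342750190054*t.
Raise to 48: e(P,Q) = 1089337625929 + 23339081905883*t in mu_{97}.

1089337625929 + 23339081905883*t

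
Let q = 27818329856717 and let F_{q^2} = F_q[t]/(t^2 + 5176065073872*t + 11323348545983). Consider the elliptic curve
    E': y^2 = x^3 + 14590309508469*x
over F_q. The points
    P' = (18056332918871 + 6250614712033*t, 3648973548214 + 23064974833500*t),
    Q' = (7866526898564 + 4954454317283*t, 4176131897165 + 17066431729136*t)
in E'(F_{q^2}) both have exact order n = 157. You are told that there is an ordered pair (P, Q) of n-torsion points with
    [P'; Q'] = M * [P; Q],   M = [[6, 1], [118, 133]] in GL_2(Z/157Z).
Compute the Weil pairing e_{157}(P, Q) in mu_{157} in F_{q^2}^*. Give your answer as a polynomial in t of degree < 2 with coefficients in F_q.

5427223862760 + 16400582212976*t

The 157-Weil pairing on E[157] over F_{27818329856717} is alternating-bilinear: e_{157}(P',Q') = e_{157}(P,Q)^det(M).
So e_{157}(P,Q) = e_{157}(P',Q')^{154}, since 52*154 = 1 mod 157.
Miller loop for e_{157} over F_{27818329856717^2}: bits of 157 = 10011101; 7 double steps + 4 add steps, l/v at each.
So e_{157}(P',Q') = 14493719871882 + 13405929342441*t.
Thus e_{157}(P,Q) = 5427223862760 + 16400582212976*t.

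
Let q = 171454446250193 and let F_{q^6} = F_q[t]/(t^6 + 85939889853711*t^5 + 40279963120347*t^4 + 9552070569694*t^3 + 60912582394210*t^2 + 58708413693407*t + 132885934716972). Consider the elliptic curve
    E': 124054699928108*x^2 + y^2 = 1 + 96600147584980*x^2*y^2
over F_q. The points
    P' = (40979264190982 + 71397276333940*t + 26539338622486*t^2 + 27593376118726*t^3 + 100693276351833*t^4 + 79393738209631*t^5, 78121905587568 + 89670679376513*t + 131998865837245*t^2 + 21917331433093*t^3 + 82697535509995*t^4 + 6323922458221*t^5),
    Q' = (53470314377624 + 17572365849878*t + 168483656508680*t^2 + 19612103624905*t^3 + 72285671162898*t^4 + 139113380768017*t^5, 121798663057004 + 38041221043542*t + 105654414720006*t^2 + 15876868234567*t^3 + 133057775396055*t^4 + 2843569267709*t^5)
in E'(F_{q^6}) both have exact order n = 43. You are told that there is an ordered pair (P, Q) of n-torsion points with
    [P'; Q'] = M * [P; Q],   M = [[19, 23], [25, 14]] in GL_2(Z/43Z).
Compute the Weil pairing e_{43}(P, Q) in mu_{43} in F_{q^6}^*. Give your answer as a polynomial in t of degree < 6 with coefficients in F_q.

84986625159098 + 11798331739377*t + 119090302803979*t^2 + 52222372414941*t^3 + 157272483710737*t^4 + 99780546483493*t^5

Under M = [[19,23],[25,14]] in GL_2(Z/43), e_{43}(P',Q') = e_{43}(P,Q)^(19*14-23*25 mod 43).
Inverting 35 mod 43: 16. Thus e_{43}(P,Q) = e(P',Q')^{16}.
Edwards a_E,d_E -> Montgomery A=77892669904391,B=58175773271651 -> Weierstrass 85721548204318,33335750474345 via alpha=36775807918848,beta=6863638085782.
Double-and-add over 101011: 6-1 doublings, 4-1 additions; each step l_{T,T}/v_{2T} or l_{T,P'}/v at Q'+S for random S.
Result: e(P',Q') = 103765993448646 + 136607445616150*t + 85270697593884*t^2 + 80133400702574*t^3 + 57836698629523*t^4 + 14600403571003*t^5.
Thus e_{43}(P,Q) = 84986625159098 + 11798331739377*t + 119090302803979*t^2 + 52222372414941*t^3 + 157272483710737*t^4 + 99780546483493*t^5.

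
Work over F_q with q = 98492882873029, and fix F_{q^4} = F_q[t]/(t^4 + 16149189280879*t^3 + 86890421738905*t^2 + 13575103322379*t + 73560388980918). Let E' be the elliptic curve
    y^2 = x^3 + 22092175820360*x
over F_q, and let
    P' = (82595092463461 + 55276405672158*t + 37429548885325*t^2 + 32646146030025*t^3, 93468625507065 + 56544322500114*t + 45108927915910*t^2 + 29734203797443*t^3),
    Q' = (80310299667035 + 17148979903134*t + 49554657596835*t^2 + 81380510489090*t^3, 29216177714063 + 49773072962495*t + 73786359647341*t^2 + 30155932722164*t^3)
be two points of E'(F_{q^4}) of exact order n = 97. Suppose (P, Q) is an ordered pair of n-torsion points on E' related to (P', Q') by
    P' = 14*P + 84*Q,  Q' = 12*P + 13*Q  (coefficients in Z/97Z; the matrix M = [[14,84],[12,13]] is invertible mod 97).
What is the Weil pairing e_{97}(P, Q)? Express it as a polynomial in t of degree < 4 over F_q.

60065868734694 + 57588707454463*t + 3570992473742*t^2 + 65199381517292*t^3

Since e_{97}(P,P)=e_{97}(Q,Q)=1 and e_{97}(Q,P)=e_{97}(P,Q)^{-1}, expanding e_{97}(14*P + 84*Q,12*P + 13*Q) leaves e(P,Q)^det(M).
So e_{97}(P,Q) = e_{97}(P',Q')^{64}, since 47*64 = 1 mod 97.
7-bit Miller (1100001) on E'/F_{98492882873029} with a'=22092175820360, b'=0: accumulate tangent/chord ratios at Q'+S and P'+S'.
f_P(D_Q)/f_Q(D_P) = 26733642053876 + 35414333851308*t + 56360669810523*t^2 + 64391694743219*t^3.
Finally e_{97}(P,Q) = 60065868734694 + 57588707454463*t + 3570992473742*t^2 + 65199381517292*t^3.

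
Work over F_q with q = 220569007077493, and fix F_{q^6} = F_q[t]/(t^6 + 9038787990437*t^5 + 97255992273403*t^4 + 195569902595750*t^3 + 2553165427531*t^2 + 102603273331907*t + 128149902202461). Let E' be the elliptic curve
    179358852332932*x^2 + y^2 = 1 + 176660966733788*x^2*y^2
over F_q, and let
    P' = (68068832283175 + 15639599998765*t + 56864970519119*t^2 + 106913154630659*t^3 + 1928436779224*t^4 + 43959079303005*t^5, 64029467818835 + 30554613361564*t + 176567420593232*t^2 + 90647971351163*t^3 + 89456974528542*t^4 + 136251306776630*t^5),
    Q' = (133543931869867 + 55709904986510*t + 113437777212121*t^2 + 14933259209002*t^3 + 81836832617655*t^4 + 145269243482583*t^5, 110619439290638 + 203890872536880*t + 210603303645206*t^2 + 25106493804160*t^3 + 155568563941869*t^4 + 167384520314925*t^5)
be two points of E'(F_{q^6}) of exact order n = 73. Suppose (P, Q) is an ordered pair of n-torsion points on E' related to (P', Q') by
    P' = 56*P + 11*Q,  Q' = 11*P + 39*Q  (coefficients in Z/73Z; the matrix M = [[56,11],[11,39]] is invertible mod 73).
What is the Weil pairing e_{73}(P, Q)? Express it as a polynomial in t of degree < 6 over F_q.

171406005861669 + 197103775247255*t + 94871917231228*t^2 + 98470033866826*t^3 + 215371473887120*t^4 + 10534270693012*t^5

Since e_{73}(P,P)=e_{73}(Q,Q)=1 and e_{73}(Q,P)=e_{73}(P,Q)^{-1}, expanding e_{73}(56*P + 11*Q,11*P + 39*Q) leaves e(P,Q)^det(M).
det M = 56*39 - 11*11 = 2063 = 19 (mod 73); 19^{-1} = 50 (mod 73).
Map (x,y)_Ed via u=(1+y)/(1-y), v=(1+y)/((1-y)x) to Montgomery A=151722109023956,B=149286770289971; then to (a',b')=(0,152822298101021).
Build f_{73,P'} and f_{73,Q'} via the 7-bit ladder of 73=1001001_2; evaluate at shifted divisors; quotient in F_{220569007077493^6}.
Miller gives e_{73}(P',Q') = 144280973638011 + 186069194970518*t + 83910245252987*t^2 + 152257910756227*t^3 + 54048980317599*t^4 + 209329769927684*t^5 in F_{220569007077493^6}.
Thus e_{73}(P,Q) = 171406005861669 + 197103775247255*t + 94871917231228*t^2 + 98470033866826*t^3 + 215371473887120*t^4 + 10534270693012*t^5.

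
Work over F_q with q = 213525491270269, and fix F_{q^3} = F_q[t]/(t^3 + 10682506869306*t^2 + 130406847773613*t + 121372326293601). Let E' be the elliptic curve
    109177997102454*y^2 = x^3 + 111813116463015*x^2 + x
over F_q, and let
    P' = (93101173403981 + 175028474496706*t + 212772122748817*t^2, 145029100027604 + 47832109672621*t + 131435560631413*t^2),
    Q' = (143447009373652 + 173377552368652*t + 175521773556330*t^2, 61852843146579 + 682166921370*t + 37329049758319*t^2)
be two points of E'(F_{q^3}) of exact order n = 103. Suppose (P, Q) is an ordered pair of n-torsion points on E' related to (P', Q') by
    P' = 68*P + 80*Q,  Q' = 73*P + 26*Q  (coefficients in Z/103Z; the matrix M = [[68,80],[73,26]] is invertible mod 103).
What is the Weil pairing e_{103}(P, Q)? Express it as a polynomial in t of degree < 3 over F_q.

20578082544404 + 74720092445673*t + 57851474125661*t^2

Since e_{103}(P,P)=e_{103}(Q,Q)=1 and e_{103}(Q,P)=e_{103}(P,Q)^{-1}, expanding e_{103}(68*P + 80*Q,73*P + 26*Q) leaves e(P,Q)^det(M).
So e_{103}(P,Q) = e_{103}(P',Q')^{88}, since 48*88 = 1 mod 103.
(x,y)|->(90197736066298x+203524340000312,90197736066298y) sends E' to y^2=x^3+61722575591570*x+42906005453434.
Run Miller on y^2=x^3+61722575591570*x+42906005453434 over F_{213525491270269}: ladder 1100111 (7 bits); e = f_P(D_Q)/f_Q(D_P).
Miller gives e_{103}(P',Q') = 147046871251742 + 99333733628422*t + 211374855169329*t^2 in F_{213525491270269^3}.
(147046871251742 + 99333733628422*t + 211374855169329*t^2)^{88} mod (213525491270269,f) = 20578082544404 + 74720092445673*t + 57851474125661*t^2.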